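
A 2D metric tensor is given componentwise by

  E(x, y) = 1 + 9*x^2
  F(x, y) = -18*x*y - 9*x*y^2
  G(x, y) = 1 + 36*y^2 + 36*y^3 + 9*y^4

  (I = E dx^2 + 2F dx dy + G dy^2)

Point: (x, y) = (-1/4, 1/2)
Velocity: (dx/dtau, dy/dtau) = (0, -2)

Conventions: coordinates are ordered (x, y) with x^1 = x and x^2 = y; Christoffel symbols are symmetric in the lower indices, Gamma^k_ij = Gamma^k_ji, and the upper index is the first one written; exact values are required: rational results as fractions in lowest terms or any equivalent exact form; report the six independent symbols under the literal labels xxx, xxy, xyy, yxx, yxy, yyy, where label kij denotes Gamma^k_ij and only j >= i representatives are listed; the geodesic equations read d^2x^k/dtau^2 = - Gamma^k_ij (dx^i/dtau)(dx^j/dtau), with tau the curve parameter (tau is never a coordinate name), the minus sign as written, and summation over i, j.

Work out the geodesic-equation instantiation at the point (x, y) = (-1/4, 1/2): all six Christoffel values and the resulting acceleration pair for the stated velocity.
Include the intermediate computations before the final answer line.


E = 25/16, F = 45/16, G = 241/16 at the point
E_x = -9/2, E_y = 0, F_x = -45/4, F_y = 27/4, G_x = 0, G_y = 135/2
EG - F^2 = 125/8;  g^inv = (8/125) * [[241/16, -45/16], [-45/16, 25/16]]
first-kind symbols [ij,l] = (1/2)(d_i g_jl + d_j g_il - d_l g_ij): [xx,x] = E_x/2 = -9/4, [xx,y] = F_x - E_y/2 = -45/4, [xy,x] = E_y/2 = 0, [xy,y] = G_x/2 = 0, [yy,x] = F_y - G_x/2 = 27/4, [yy,y] = G_y/2 = 135/4
Gamma^x_ij = (G*[ij,x] - F*[ij,y])/(EG - F^2), Gamma^y_ij = (E*[ij,y] - F*[ij,x])/(EG - F^2)
Gamma_xxx = -18/125, Gamma_xxy = 0, Gamma_xyy = 54/125, Gamma_yxx = -18/25, Gamma_yxy = 0, Gamma_yyy = 54/25
d^2x/dtau^2 = -(Gamma_xxx*(0)^2 + 2*Gamma_xxy*(0)*(-2) + Gamma_xyy*(-2)^2) = -216/125
d^2y/dtau^2 = -(Gamma_yxx*(0)^2 + 2*Gamma_yxy*(0)*(-2) + Gamma_yyy*(-2)^2) = -216/25

Answer: Gamma_xxx = -18/125, Gamma_xxy = 0, Gamma_xyy = 54/125, Gamma_yxx = -18/25, Gamma_yxy = 0, Gamma_yyy = 54/25; accelerations (d^2x/dtau^2, d^2y/dtau^2) = (-216/125, -216/25)


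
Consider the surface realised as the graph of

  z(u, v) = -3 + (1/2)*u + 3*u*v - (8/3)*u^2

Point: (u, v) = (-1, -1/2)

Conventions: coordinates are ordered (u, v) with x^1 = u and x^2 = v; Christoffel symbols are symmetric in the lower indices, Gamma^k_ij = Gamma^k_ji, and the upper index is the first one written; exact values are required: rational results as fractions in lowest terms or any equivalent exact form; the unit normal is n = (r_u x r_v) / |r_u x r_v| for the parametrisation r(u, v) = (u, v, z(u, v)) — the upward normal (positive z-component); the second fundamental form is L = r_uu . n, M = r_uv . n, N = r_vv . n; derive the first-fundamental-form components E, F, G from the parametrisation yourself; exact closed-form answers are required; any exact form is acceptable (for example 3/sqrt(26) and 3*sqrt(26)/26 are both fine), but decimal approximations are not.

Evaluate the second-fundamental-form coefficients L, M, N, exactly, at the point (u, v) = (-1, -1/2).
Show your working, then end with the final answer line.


z_u = 13/3, z_v = -3, z_uu = -16/3, z_uv = 3, z_vv = 0
E = 178/9, F = -13, G = 10; answer radicand W^2 = 259/9
unnormalised second-form numerators: l = -16/3, m = 3, n = 0; L = l/sqrt(259/9), and similarly M = m/sqrt(W^2), N = n/sqrt(W^2)

Answer: L = -16*sqrt(259)/259, M = 9*sqrt(259)/259, N = 0


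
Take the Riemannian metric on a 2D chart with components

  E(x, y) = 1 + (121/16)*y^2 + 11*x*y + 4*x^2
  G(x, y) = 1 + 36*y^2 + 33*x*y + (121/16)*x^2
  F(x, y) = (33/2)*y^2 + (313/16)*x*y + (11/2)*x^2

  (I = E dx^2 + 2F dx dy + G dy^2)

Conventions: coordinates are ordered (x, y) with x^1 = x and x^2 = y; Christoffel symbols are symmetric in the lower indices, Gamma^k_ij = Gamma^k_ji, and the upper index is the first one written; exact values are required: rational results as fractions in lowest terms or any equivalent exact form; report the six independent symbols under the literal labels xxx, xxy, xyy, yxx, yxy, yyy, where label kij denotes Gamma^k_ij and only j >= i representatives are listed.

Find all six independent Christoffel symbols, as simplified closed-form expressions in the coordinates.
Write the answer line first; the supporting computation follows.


Answer: Gamma_xxx = (64*x + 88*y)/(185*x^2 + 704*x*y + 697*y^2 + 16), Gamma_xxy = (88*x + 121*y)/(185*x^2 + 704*x*y + 697*y^2 + 16), Gamma_xyy = (192*x + 264*y)/(185*x^2 + 704*x*y + 697*y^2 + 16), Gamma_yxx = (88*x + 192*y)/(185*x^2 + 704*x*y + 697*y^2 + 16), Gamma_yxy = (121*x + 264*y)/(185*x^2 + 704*x*y + 697*y^2 + 16), Gamma_yyy = (264*x + 576*y)/(185*x^2 + 704*x*y + 697*y^2 + 16)

E = 1 + (121/16)*y^2 + 11*x*y + 4*x^2; F = (33/2)*y^2 + (313/16)*x*y + (11/2)*x^2; G = 1 + 36*y^2 + 33*x*y + (121/16)*x^2
Gamma^k_ij = (1/2) g^{kl} (d_i g_jl + d_j g_il - d_l g_ij), with g^inv = (1/(EG-F^2)) [[G, -F], [-F, E]]
first partials: E_x = 11*y + 8*x, E_y = (121/8)*y + 11*x, F_x = (313/16)*y + 11*x, F_y = 33*y + (313/16)*x, G_x = 33*y + (121/8)*x, G_y = 72*y + 33*x
D = EG - F^2 = 1 + (697/16)*y^2 + 44*x*y + (185/16)*x^2
expanded: Gamma^x_xx = (G E_x - 2F F_x + F E_y)/(2D), Gamma^x_xy = (G E_y - F G_x)/(2D), Gamma^x_yy = (2G F_y - G G_x - F G_y)/(2D), Gamma^y_xx = (2E F_x - E E_y - F E_x)/(2D), Gamma^y_xy = (E G_x - F E_y)/(2D), Gamma^y_yy = (E G_y - 2F F_y + F G_x)/(2D); substitute and cancel common factors


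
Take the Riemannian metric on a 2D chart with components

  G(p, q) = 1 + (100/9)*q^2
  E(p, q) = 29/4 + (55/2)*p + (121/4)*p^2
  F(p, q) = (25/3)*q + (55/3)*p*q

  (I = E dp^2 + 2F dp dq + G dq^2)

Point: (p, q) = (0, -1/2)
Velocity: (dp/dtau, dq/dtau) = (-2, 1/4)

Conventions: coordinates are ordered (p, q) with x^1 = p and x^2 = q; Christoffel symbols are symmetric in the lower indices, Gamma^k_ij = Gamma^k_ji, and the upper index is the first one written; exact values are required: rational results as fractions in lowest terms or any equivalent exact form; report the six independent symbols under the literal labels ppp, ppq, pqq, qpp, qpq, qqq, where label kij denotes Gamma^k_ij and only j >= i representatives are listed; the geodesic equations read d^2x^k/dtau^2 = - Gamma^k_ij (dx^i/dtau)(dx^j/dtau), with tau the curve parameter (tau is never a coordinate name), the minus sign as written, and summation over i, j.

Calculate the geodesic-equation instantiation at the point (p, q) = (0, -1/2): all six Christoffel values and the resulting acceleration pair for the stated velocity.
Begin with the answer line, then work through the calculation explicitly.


Answer: Gamma_ppp = 495/361, Gamma_ppq = 0, Gamma_pqq = 300/361, Gamma_qpp = -330/361, Gamma_qpq = 0, Gamma_qqq = -200/361; accelerations (d^2p/dtau^2, d^2q/dtau^2) = (-7995/1444, 2665/722)

E = 29/4, F = -25/6, G = 34/9 at the point
E_p = 55/2, E_q = 0, F_p = -55/6, F_q = 25/3, G_p = 0, G_q = -100/9
EG - F^2 = 361/36;  g^inv = (36/361) * [[34/9, 25/6], [25/6, 29/4]]
first-kind symbols [ij,l] = (1/2)(d_i g_jl + d_j g_il - d_l g_ij): [pp,p] = E_p/2 = 55/4, [pp,q] = F_p - E_q/2 = -55/6, [pq,p] = E_q/2 = 0, [pq,q] = G_p/2 = 0, [qq,p] = F_q - G_p/2 = 25/3, [qq,q] = G_q/2 = -50/9
Gamma^p_ij = (G*[ij,p] - F*[ij,q])/(EG - F^2), Gamma^q_ij = (E*[ij,q] - F*[ij,p])/(EG - F^2)
Gamma_ppp = 495/361, Gamma_ppq = 0, Gamma_pqq = 300/361, Gamma_qpp = -330/361, Gamma_qpq = 0, Gamma_qqq = -200/361
d^2p/dtau^2 = -(Gamma_ppp*(-2)^2 + 2*Gamma_ppq*(-2)*(1/4) + Gamma_pqq*(1/4)^2) = -7995/1444
d^2q/dtau^2 = -(Gamma_qpp*(-2)^2 + 2*Gamma_qpq*(-2)*(1/4) + Gamma_qqq*(1/4)^2) = 2665/722


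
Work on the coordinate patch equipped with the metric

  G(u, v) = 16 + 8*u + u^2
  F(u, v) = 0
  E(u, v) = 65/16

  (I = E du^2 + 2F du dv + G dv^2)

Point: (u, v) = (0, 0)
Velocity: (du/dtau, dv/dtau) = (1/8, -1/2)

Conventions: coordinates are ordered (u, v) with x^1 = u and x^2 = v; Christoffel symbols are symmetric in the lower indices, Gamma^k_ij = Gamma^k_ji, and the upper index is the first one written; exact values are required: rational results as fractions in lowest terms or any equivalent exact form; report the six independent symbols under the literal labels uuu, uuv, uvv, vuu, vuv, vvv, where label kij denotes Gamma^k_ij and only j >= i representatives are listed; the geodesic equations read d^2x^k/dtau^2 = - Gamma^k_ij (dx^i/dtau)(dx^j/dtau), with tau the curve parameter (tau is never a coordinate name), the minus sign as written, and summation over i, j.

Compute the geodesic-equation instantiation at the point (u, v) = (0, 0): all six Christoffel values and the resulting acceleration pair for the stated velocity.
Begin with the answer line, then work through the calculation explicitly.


Answer: Gamma_uuu = 0, Gamma_uuv = 0, Gamma_uvv = -64/65, Gamma_vuu = 0, Gamma_vuv = 1/4, Gamma_vvv = 0; accelerations (d^2u/dtau^2, d^2v/dtau^2) = (16/65, 1/32)

E = 65/16, F = 0, G = 16 at the point
E_u = 0, E_v = 0, F_u = 0, F_v = 0, G_u = 8, G_v = 0
EG - F^2 = 65;  g^inv = (1/65) * [[16, 0], [0, 65/16]]
first-kind symbols [ij,l] = (1/2)(d_i g_jl + d_j g_il - d_l g_ij): [uu,u] = E_u/2 = 0, [uu,v] = F_u - E_v/2 = 0, [uv,u] = E_v/2 = 0, [uv,v] = G_u/2 = 4, [vv,u] = F_v - G_u/2 = -4, [vv,v] = G_v/2 = 0
Gamma^u_ij = (G*[ij,u] - F*[ij,v])/(EG - F^2), Gamma^v_ij = (E*[ij,v] - F*[ij,u])/(EG - F^2)
Gamma_uuu = 0, Gamma_uuv = 0, Gamma_uvv = -64/65, Gamma_vuu = 0, Gamma_vuv = 1/4, Gamma_vvv = 0
d^2u/dtau^2 = -(Gamma_uuu*(1/8)^2 + 2*Gamma_uuv*(1/8)*(-1/2) + Gamma_uvv*(-1/2)^2) = 16/65
d^2v/dtau^2 = -(Gamma_vuu*(1/8)^2 + 2*Gamma_vuv*(1/8)*(-1/2) + Gamma_vvv*(-1/2)^2) = 1/32


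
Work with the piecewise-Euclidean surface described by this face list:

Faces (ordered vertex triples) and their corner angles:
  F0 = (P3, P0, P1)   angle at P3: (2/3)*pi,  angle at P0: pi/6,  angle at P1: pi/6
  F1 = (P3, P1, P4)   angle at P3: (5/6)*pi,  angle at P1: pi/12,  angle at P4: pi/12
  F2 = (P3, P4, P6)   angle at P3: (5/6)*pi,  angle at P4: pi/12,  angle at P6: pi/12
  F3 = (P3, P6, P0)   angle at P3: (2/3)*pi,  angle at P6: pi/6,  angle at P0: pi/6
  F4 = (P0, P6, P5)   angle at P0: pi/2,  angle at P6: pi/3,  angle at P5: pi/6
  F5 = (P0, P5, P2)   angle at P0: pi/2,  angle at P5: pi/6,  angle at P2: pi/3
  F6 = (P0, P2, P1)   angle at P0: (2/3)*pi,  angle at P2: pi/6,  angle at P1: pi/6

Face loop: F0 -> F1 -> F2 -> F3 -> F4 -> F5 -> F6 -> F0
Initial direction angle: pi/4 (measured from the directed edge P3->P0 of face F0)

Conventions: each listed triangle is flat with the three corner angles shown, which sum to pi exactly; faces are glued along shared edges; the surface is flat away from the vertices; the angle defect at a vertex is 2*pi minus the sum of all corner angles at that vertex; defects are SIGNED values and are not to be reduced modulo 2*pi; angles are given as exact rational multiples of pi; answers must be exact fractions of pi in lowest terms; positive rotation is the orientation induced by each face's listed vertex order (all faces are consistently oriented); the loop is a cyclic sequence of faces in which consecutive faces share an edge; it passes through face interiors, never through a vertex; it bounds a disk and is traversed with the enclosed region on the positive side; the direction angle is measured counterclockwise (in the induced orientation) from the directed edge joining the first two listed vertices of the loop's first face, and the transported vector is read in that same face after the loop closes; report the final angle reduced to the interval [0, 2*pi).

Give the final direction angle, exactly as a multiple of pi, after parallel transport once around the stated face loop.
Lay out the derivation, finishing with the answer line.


enclosed vertex P0: corner angles sum to 2*pi, defect = 2*pi - 2*pi = 0
enclosed vertex P3: corner angles sum to 3*pi, defect = 2*pi - 3*pi = -pi
summing the enclosed defects onto the initial angle, mod 2*pi in the induced orientation:
final angle = pi/4 - pi = (5/4)*pi (mod 2*pi)

Answer: final direction angle = (5/4)*pi


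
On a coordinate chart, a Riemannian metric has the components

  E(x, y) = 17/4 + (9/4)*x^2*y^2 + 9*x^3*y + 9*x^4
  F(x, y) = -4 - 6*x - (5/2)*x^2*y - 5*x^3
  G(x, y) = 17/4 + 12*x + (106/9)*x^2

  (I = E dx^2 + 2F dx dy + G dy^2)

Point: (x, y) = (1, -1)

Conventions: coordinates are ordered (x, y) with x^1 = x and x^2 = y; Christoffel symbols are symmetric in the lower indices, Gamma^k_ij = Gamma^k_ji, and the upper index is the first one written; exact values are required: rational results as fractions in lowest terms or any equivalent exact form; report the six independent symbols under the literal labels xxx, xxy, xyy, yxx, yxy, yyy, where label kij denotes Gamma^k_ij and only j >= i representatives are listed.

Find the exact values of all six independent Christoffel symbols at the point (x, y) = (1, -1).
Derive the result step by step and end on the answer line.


E = 13/2, F = -25/2, G = 1009/36 at the point
E_x = 27/2, E_y = 9/2, F_x = -16, F_y = -5/2, G_x = 320/9, G_y = 0
EG - F^2 = 1867/72;  g^inv = (72/1867) * [[1009/36, 25/2], [25/2, 13/2]]
first-kind symbols [ij,l] = (1/2)(d_i g_jl + d_j g_il - d_l g_ij): [xx,x] = E_x/2 = 27/4, [xx,y] = F_x - E_y/2 = -73/4, [xy,x] = E_y/2 = 9/4, [xy,y] = G_x/2 = 160/9, [yy,x] = F_y - G_x/2 = -365/18, [yy,y] = G_y/2 = 0
Gamma^x_ij = (G*[ij,x] - F*[ij,y])/(EG - F^2), Gamma^y_ij = (E*[ij,y] - F*[ij,x])/(EG - F^2)

Answer: Gamma_xxx = -5607/3734, Gamma_xxy = 41081/3734, Gamma_xyy = -368285/16803, Gamma_yxx = -2466/1867, Gamma_yxy = 10345/1867, Gamma_yyy = -18250/1867


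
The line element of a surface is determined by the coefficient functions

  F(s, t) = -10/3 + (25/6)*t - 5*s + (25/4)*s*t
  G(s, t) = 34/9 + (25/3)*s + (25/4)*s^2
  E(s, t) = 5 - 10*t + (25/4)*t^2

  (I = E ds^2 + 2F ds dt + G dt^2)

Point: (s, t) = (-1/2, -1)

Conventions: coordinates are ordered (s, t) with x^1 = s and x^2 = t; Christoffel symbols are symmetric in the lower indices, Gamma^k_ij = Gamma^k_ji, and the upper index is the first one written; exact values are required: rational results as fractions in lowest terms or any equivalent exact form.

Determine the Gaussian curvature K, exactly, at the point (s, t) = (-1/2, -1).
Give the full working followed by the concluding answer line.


E = 85/4, F = -15/8, G = 169/144, EG - F^2 = 3085/144 at the point
E_s = 0, E_t = -45/2, F_s = -45/4, F_t = 25/24, G_s = 25/12, G_t = 0
E_tt = 25/2, F_st = 25/4, G_ss = 25/2
The intrinsic route: Brioschi's K = (det M1 - det M2)/(EG - F^2)^2.
M1 = [[-E_tt/2 + F_st - G_ss/2, E_s/2, F_s - E_t/2], [F_t - G_s/2, E, F], [G_t/2, F, G]] = [[-25/4, 0, 0], [0, 85/4, -15/8], [0, -15/8, 169/144]]; det M1 = -77125/576
M2 = [[0, E_t/2, G_s/2], [E_t/2, E, F], [G_s/2, F, G]] = [[0, -45/4, 25/24], [-45/4, 85/4, -15/8], [25/24, -15/8, 169/144]]; det M2 = -73525/576
det M1 - det M2 = -25/4; K = -25/4 / (3085/144)^2 = -5184/380689

Answer: K = -5184/380689


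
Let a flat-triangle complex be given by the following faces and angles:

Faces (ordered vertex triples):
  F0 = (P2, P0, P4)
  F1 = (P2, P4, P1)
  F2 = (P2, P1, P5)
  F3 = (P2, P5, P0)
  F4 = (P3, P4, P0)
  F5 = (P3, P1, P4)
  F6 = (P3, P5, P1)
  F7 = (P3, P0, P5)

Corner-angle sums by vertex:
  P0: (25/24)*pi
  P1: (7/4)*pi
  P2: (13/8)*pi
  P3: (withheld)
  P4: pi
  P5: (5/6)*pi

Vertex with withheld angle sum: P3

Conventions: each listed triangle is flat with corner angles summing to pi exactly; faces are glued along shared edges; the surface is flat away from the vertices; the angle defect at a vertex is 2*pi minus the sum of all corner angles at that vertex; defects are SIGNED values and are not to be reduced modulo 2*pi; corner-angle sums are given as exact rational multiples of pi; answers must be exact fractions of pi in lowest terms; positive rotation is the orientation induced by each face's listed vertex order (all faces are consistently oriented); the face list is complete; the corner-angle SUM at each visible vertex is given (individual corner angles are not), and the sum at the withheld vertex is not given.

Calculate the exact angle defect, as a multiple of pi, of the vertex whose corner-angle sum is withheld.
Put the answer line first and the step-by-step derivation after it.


Answer: defect(P3) = pi/4

V = 6, E = 12, F = 8; chi = V - E + F = 2
Gauss-Bonnet: total defect = 2*pi*chi = 4*pi; visible defects sum to (15/4)*pi


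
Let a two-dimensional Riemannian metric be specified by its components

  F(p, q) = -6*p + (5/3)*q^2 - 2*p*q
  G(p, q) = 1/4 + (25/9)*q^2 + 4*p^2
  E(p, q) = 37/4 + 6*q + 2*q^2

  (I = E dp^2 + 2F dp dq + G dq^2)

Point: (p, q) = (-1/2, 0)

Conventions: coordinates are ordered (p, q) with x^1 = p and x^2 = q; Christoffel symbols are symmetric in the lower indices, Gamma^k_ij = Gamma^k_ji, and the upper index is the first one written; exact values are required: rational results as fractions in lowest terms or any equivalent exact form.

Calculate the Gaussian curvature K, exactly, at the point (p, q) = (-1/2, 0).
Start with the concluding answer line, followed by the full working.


Answer: K = -4416/1681

E = 37/4, F = 3, G = 5/4, EG - F^2 = 41/16 at the point
E_p = 0, E_q = 6, F_p = -6, F_q = 1, G_p = -4, G_q = 0
E_qq = 4, F_pq = -2, G_pp = 8
Using the Brioschi determinant formula for K from the metric derivatives:
M1 = [[-E_qq/2 + F_pq - G_pp/2, E_p/2, F_p - E_q/2], [F_q - G_p/2, E, F], [G_q/2, F, G]] = [[-8, 0, -9], [3, 37/4, 3], [0, 3, 5/4]]; det M1 = -203/2
M2 = [[0, E_q/2, G_p/2], [E_q/2, E, F], [G_p/2, F, G]] = [[0, 3, -2], [3, 37/4, 3], [-2, 3, 5/4]]; det M2 = -337/4
det M1 - det M2 = -69/4; K = -69/4 / (41/16)^2 = -4416/1681


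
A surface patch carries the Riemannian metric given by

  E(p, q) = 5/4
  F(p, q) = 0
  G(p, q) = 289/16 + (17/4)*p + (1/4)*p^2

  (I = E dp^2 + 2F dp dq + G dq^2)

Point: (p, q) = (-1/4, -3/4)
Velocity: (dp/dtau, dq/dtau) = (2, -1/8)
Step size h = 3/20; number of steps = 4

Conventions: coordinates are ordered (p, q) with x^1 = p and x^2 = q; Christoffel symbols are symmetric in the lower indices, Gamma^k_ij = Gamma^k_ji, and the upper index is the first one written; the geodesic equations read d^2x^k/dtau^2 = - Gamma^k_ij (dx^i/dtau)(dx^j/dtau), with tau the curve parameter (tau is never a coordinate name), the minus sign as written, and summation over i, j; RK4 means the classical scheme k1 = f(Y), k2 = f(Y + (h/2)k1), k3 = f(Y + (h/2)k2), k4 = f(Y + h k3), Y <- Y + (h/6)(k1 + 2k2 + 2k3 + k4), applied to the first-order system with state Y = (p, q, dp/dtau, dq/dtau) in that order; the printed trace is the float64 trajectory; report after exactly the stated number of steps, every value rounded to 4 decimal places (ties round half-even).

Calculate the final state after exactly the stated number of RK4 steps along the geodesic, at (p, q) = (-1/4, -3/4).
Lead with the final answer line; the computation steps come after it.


Answer: p = 0.9541, q = -0.8155, dp/dtau = 2.0126, dq/dtau = -0.0952

f(Y) = (dp/dtau, dq/dtau, -Gamma^p_ij Y'^i Y'^j, -Gamma^q_ij Y'^i Y'^j) with the Gammas evaluated at the stage position; h = 0.150000; intermediate values shown to 6 dp
step 0: p = -0.2500, q = -0.7500, dp/dtau = 2.0000, dq/dtau = -0.1250
step 1:
  k1: at (p, q) = (-0.250000, -0.750000), (dp/dtau, dq/dtau) = (2.000000, -0.125000); Gamma_ppp = 0.000000, Gamma_ppq = 0.000000, Gamma_pqq = -1.650000, Gamma_qpp = 0.000000, Gamma_qpq = 0.121212, Gamma_qqq = 0.000000; k1 = (2.000000, -0.125000, 0.025781, 0.060606)
  k2: at (p, q) = (-0.100000, -0.759375), (dp/dtau, dq/dtau) = (2.001934, -0.120455); Gamma_ppp = 0.000000, Gamma_ppq = 0.000000, Gamma_pqq = -1.680000, Gamma_qpp = 0.000000, Gamma_qpq = 0.119048, Gamma_qqq = 0.000000; k2 = (2.001934, -0.120455, 0.024376, 0.057415)
  k3: at (p, q) = (-0.099855, -0.759034), (dp/dtau, dq/dtau) = (2.001828, -0.120694); Gamma_ppp = 0.000000, Gamma_ppq = 0.000000, Gamma_pqq = -1.680029, Gamma_qpp = 0.000000, Gamma_qpq = 0.119046, Gamma_qqq = 0.000000; k3 = (2.001828, -0.120694, 0.024473, 0.057525)
  k4: at (p, q) = (0.050274, -0.768104), (dp/dtau, dq/dtau) = (2.003671, -0.116371); Gamma_ppp = 0.000000, Gamma_ppq = 0.000000, Gamma_pqq = -1.710055, Gamma_qpp = 0.000000, Gamma_qpq = 0.116955, Gamma_qqq = 0.000000; k4 = (2.003671, -0.116371, 0.023158, 0.054541)
  Y <- Y + (h/6)(k1 + 2k2 + 2k3 + k4): p = 0.0503, q = -0.7681, dp/dtau = 2.0037, dq/dtau = -0.1164
step 2:
  k1: at (p, q) = (0.050280, -0.768092), (dp/dtau, dq/dtau) = (2.003666, -0.116374); Gamma_ppp = 0.000000, Gamma_ppq = 0.000000, Gamma_pqq = -1.710056, Gamma_qpp = 0.000000, Gamma_qpq = 0.116955, Gamma_qqq = 0.000000; k1 = (2.003666, -0.116374, 0.023159, 0.054542)
  k2: at (p, q) = (0.200555, -0.776820), (dp/dtau, dq/dtau) = (2.005403, -0.112284); Gamma_ppp = 0.000000, Gamma_ppq = 0.000000, Gamma_pqq = -1.740111, Gamma_qpp = 0.000000, Gamma_qpq = 0.114935, Gamma_qqq = 0.000000; k2 = (2.005403, -0.112284, 0.021939, 0.051761)
  k3: at (p, q) = (0.200685, -0.776513), (dp/dtau, dq/dtau) = (2.005311, -0.112492); Gamma_ppp = 0.000000, Gamma_ppq = 0.000000, Gamma_pqq = -1.740137, Gamma_qpp = 0.000000, Gamma_qpq = 0.114933, Gamma_qqq = 0.000000; k3 = (2.005311, -0.112492, 0.022021, 0.051854)
  k4: at (p, q) = (0.351077, -0.784966), (dp/dtau, dq/dtau) = (2.006969, -0.108596); Gamma_ppp = 0.000000, Gamma_ppq = 0.000000, Gamma_pqq = -1.770215, Gamma_qpp = 0.000000, Gamma_qpq = 0.112981, Gamma_qqq = 0.000000; k4 = (2.006969, -0.108596, 0.020876, 0.049248)
  Y <- Y + (h/6)(k1 + 2k2 + 2k3 + k4): p = 0.3511, q = -0.7850, dp/dtau = 2.0070, dq/dtau = -0.1086
step 3:
  k1: at (p, q) = (0.351081, -0.784955), (dp/dtau, dq/dtau) = (2.006965, -0.108599); Gamma_ppp = 0.000000, Gamma_ppq = 0.000000, Gamma_pqq = -1.770216, Gamma_qpp = 0.000000, Gamma_qpq = 0.112981, Gamma_qqq = 0.000000; k1 = (2.006965, -0.108599, 0.020877, 0.049249)
  k2: at (p, q) = (0.501604, -0.793100), (dp/dtau, dq/dtau) = (2.008531, -0.104905); Gamma_ppp = 0.000000, Gamma_ppq = 0.000000, Gamma_pqq = -1.800321, Gamma_qpp = 0.000000, Gamma_qpq = 0.111091, Gamma_qqq = 0.000000; k2 = (2.008531, -0.104905, 0.019813, 0.046815)
  k3: at (p, q) = (0.501721, -0.792823), (dp/dtau, dq/dtau) = (2.008451, -0.105088); Gamma_ppp = 0.000000, Gamma_ppq = 0.000000, Gamma_pqq = -1.800344, Gamma_qpp = 0.000000, Gamma_qpq = 0.111090, Gamma_qqq = 0.000000; k3 = (2.008451, -0.105088, 0.019882, 0.046894)
  k4: at (p, q) = (0.652349, -0.800718), (dp/dtau, dq/dtau) = (2.009947, -0.101565); Gamma_ppp = 0.000000, Gamma_ppq = 0.000000, Gamma_pqq = -1.830470, Gamma_qpp = 0.000000, Gamma_qpq = 0.109262, Gamma_qqq = 0.000000; k4 = (2.009947, -0.101565, 0.018882, 0.044609)
  Y <- Y + (h/6)(k1 + 2k2 + 2k3 + k4): p = 0.6524, q = -0.8007, dp/dtau = 2.0099, dq/dtau = -0.1016
step 4:
  k1: at (p, q) = (0.652353, -0.800709), (dp/dtau, dq/dtau) = (2.009943, -0.101567); Gamma_ppp = 0.000000, Gamma_ppq = 0.000000, Gamma_pqq = -1.830471, Gamma_qpp = 0.000000, Gamma_qpq = 0.109262, Gamma_qqq = 0.000000; k1 = (2.009943, -0.101567, 0.018883, 0.044610)
  k2: at (p, q) = (0.803099, -0.808326), (dp/dtau, dq/dtau) = (2.011360, -0.098221); Gamma_ppp = 0.000000, Gamma_ppq = 0.000000, Gamma_pqq = -1.860620, Gamma_qpp = 0.000000, Gamma_qpq = 0.107491, Gamma_qqq = 0.000000; k2 = (2.011360, -0.098221, 0.017950, 0.042471)
  k3: at (p, q) = (0.803205, -0.808075), (dp/dtau, dq/dtau) = (2.011290, -0.098382); Gamma_ppp = 0.000000, Gamma_ppq = 0.000000, Gamma_pqq = -1.860641, Gamma_qpp = 0.000000, Gamma_qpq = 0.107490, Gamma_qqq = 0.000000; k3 = (2.011290, -0.098382, 0.018009, 0.042539)
  k4: at (p, q) = (0.954047, -0.815466), (dp/dtau, dq/dtau) = (2.012645, -0.095186); Gamma_ppp = 0.000000, Gamma_ppq = 0.000000, Gamma_pqq = -1.890809, Gamma_qpp = 0.000000, Gamma_qpq = 0.105775, Gamma_qqq = 0.000000; k4 = (2.012645, -0.095186, 0.017131, 0.040528)
  Y <- Y + (h/6)(k1 + 2k2 + 2k3 + k4): p = 0.9541, q = -0.8155, dp/dtau = 2.0126, dq/dtau = -0.0952


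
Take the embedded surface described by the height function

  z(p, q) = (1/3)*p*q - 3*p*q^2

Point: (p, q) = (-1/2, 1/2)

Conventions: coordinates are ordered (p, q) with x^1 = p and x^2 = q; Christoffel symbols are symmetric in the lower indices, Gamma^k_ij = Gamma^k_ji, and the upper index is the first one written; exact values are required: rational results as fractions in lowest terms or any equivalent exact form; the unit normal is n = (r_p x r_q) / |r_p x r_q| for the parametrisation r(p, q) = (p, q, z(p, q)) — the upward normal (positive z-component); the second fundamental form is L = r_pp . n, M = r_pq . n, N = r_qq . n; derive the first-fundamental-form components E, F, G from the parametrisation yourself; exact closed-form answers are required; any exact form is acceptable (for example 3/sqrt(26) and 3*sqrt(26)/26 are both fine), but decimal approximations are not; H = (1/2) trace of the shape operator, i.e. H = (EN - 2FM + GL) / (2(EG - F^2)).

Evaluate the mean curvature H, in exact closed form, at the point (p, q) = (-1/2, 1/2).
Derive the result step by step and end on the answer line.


z_p = -7/12, z_q = 4/3, z_pp = 0, z_pq = -8/3, z_qq = 3
E = 193/144, F = -7/9, G = 25/9; answer radicand W^2 = 449/144
unnormalised second-form numerators: l = 0, m = -8/3, n = 3; L = l/sqrt(449/144), and similarly M = m/sqrt(W^2), N = n/sqrt(W^2)
H = (E*n - 2*F*m + G*l) / (2*(EG - F^2)*sqrt(W^2)); E*n - 2*F*m + G*l = -55/432, EG - F^2 = 449/144, so H = (-55/2694)/sqrt(449/144)

Answer: H = -110*sqrt(449)/201601


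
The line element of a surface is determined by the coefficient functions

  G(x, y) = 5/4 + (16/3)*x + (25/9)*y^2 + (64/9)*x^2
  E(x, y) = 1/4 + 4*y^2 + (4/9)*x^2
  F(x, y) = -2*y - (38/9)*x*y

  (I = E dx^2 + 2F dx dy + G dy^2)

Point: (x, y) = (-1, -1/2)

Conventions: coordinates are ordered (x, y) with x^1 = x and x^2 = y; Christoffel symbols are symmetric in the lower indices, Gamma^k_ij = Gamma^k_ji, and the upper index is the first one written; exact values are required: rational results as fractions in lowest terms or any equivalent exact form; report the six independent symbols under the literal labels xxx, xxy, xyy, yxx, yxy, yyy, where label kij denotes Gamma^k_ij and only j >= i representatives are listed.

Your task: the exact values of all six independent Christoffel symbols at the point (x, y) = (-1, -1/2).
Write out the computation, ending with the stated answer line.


E = 61/36, F = -10/9, G = 67/18 at the point
E_x = -8/9, E_y = -4, F_x = 19/9, F_y = 20/9, G_x = -80/9, G_y = -25/9
EG - F^2 = 3287/648;  g^inv = (648/3287) * [[67/18, 10/9], [10/9, 61/36]]
first-kind symbols [ij,l] = (1/2)(d_i g_jl + d_j g_il - d_l g_ij): [xx,x] = E_x/2 = -4/9, [xx,y] = F_x - E_y/2 = 37/9, [xy,x] = E_y/2 = -2, [xy,y] = G_x/2 = -40/9, [yy,x] = F_y - G_x/2 = 20/3, [yy,y] = G_y/2 = -25/18
Gamma^x_ij = (G*[ij,x] - F*[ij,y])/(EG - F^2), Gamma^y_ij = (E*[ij,y] - F*[ij,x])/(EG - F^2)

Answer: Gamma_xxx = 1888/3287, Gamma_xxy = -8024/3287, Gamma_xyy = 15080/3287, Gamma_yxx = 4194/3287, Gamma_yxy = -6320/3287, Gamma_yyy = 3275/3287


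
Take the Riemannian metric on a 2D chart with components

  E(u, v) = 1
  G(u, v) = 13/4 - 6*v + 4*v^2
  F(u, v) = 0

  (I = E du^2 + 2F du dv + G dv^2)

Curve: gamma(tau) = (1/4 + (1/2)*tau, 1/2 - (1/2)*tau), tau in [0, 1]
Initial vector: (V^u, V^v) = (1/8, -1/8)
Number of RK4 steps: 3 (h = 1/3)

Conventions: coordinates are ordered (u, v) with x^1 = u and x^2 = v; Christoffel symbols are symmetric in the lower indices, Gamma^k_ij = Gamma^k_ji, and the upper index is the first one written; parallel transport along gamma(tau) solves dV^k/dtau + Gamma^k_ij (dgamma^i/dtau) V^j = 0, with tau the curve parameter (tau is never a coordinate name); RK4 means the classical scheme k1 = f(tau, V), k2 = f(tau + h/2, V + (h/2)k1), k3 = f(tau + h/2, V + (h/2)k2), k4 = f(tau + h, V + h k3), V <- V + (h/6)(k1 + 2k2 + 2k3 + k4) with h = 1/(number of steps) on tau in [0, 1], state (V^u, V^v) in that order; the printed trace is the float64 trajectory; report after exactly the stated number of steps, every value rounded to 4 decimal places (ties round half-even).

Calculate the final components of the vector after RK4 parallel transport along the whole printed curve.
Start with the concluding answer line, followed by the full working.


Answer: V^u = 0.1250, V^v = -0.0775

gamma'(tau) = (1/2, -1/2); f(tau, V)^k = -Gamma^k_ij(gamma(tau)) gamma'^i(tau) V^j; h = 1/3; intermediate values shown to 6 dp
curve data and Christoffel symbols at the stage parameters:
  tau = 0.000000: gamma = (0.250000, 0.500000), gamma' = (0.500000, -0.500000); Gamma_uuu = 0.000000, Gamma_uuv = 0.000000, Gamma_uvv = 0.000000, Gamma_vuu = 0.000000, Gamma_vuv = 0.000000, Gamma_vvv = -0.800000
  tau = 0.166667: gamma = (0.333333, 0.416667), gamma' = (0.500000, -0.500000); Gamma_uuu = 0.000000, Gamma_uuv = 0.000000, Gamma_uvv = 0.000000, Gamma_vuu = 0.000000, Gamma_vuv = 0.000000, Gamma_vvv = -0.923077
  tau = 0.333333: gamma = (0.416667, 0.333333), gamma' = (0.500000, -0.500000); Gamma_uuu = 0.000000, Gamma_uuv = 0.000000, Gamma_uvv = 0.000000, Gamma_vuu = 0.000000, Gamma_vuv = 0.000000, Gamma_vvv = -0.983607
  tau = 0.500000: gamma = (0.500000, 0.250000), gamma' = (0.500000, -0.500000); Gamma_uuu = 0.000000, Gamma_uuv = 0.000000, Gamma_uvv = 0.000000, Gamma_vuu = 0.000000, Gamma_vuv = 0.000000, Gamma_vvv = -1.000000
  tau = 0.666667: gamma = (0.583333, 0.166667), gamma' = (0.500000, -0.500000); Gamma_uuu = 0.000000, Gamma_uuv = 0.000000, Gamma_uvv = 0.000000, Gamma_vuu = 0.000000, Gamma_vuv = 0.000000, Gamma_vvv = -0.988235
  tau = 0.833333: gamma = (0.666667, 0.083333), gamma' = (0.500000, -0.500000); Gamma_uuu = 0.000000, Gamma_uuv = 0.000000, Gamma_uvv = 0.000000, Gamma_vuu = 0.000000, Gamma_vuv = 0.000000, Gamma_vvv = -0.960000
  tau = 1.000000: gamma = (0.750000, 0.000000), gamma' = (0.500000, -0.500000); Gamma_uuu = 0.000000, Gamma_uuv = 0.000000, Gamma_uvv = 0.000000, Gamma_vuu = 0.000000, Gamma_vuv = 0.000000, Gamma_vvv = -0.923077
step 0: V^u = 0.1250, V^v = -0.1250
step 1: k1 = (0.000000, 0.050000), k2 = (0.000000, 0.053846), k3 = (0.000000, 0.053550), k4 = (0.000000, 0.052697); V <- V + (h/6)(k1 + 2k2 + 2k3 + k4): V^u = 0.1250, V^v = -0.1074
step 2: k1 = (0.000000, 0.052801), k2 = (0.000000, 0.049281), k3 = (0.000000, 0.049574), k4 = (0.000000, 0.044884); V <- V + (h/6)(k1 + 2k2 + 2k3 + k4): V^u = 0.1250, V^v = -0.0910
step 3: k1 = (0.000000, 0.044940), k2 = (0.000000, 0.040061), k3 = (0.000000, 0.040452), k4 = (0.000000, 0.035754); V <- V + (h/6)(k1 + 2k2 + 2k3 + k4): V^u = 0.1250, V^v = -0.0775


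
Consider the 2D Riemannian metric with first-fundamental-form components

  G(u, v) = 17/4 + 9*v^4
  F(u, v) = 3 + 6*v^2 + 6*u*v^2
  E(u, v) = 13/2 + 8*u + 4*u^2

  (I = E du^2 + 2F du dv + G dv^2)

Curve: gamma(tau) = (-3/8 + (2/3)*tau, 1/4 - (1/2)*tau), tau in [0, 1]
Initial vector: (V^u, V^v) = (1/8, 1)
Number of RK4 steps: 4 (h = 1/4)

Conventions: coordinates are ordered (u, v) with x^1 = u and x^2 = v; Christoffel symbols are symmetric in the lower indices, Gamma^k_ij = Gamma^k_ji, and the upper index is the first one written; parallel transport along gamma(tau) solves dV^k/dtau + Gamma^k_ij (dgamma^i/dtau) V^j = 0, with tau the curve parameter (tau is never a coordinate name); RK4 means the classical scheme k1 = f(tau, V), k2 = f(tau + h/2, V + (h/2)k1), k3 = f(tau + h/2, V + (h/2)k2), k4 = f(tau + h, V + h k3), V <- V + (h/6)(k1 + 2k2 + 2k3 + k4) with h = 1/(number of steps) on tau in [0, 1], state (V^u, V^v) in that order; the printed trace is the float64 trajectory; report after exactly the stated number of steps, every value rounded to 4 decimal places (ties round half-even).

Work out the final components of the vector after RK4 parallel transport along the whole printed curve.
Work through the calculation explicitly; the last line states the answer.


gamma'(tau) = (2/3, -1/2); f(tau, V)^k = -Gamma^k_ij(gamma(tau)) gamma'^i(tau) V^j; h = 1/4; intermediate values shown to 6 dp
curve data and Christoffel symbols at the stage parameters:
  tau = 0.000000: gamma = (-0.375000, 0.250000), gamma' = (0.666667, -0.500000); Gamma_uuu = 1.367444, Gamma_uuv = 0.000000, Gamma_uvv = 1.025583, Gamma_vuu = -0.944616, Gamma_vuv = 0.000000, Gamma_vvv = -0.708462
  tau = 0.125000: gamma = (-0.291667, 0.187500), gamma' = (0.666667, -0.500000); Gamma_uuu = 1.228629, Gamma_uuv = 0.000000, Gamma_uvv = 0.691104, Gamma_vuu = -0.858582, Gamma_vuv = 0.000000, Gamma_vvv = -0.482953
  tau = 0.250000: gamma = (-0.208333, 0.125000), gamma' = (0.666667, -0.500000); Gamma_uuu = 1.112958, Gamma_uuv = 0.000000, Gamma_uvv = 0.417359, Gamma_vuu = -0.782590, Gamma_vuv = 0.000000, Gamma_vvv = -0.293471
  tau = 0.375000: gamma = (-0.125000, 0.062500), gamma' = (0.666667, -0.500000); Gamma_uuu = 1.019753, Gamma_uuv = 0.000000, Gamma_uvv = 0.191204, Gamma_vuu = -0.719208, Gamma_vuv = 0.000000, Gamma_vvv = -0.134852
  tau = 0.500000: gamma = (-0.041667, 0.000000), gamma' = (0.666667, -0.500000); Gamma_uuu = 0.945110, Gamma_uuv = 0.000000, Gamma_uvv = 0.000000, Gamma_vuu = -0.667137, Gamma_vuv = 0.000000, Gamma_vvv = 0.000000
  tau = 0.625000: gamma = (0.041667, -0.062500), gamma' = (0.666667, -0.500000); Gamma_uuu = 0.885219, Gamma_uuv = 0.000000, Gamma_uvv = -0.165979, Gamma_vuu = -0.624411, Gamma_vuv = 0.000000, Gamma_vvv = 0.117077
  tau = 0.750000: gamma = (0.125000, -0.125000), gamma' = (0.666667, -0.500000); Gamma_uuu = 0.837005, Gamma_uuv = 0.000000, Gamma_uvv = -0.313877, Gamma_vuu = -0.589235, Gamma_vuv = 0.000000, Gamma_vvv = 0.220963
  tau = 0.875000: gamma = (0.208333, -0.187500), gamma' = (0.666667, -0.500000); Gamma_uuu = 0.798120, Gamma_uuv = 0.000000, Gamma_uvv = -0.448942, Gamma_vuu = -0.560145, Gamma_vuv = 0.000000, Gamma_vvv = 0.315082
  tau = 1.000000: gamma = (0.291667, -0.250000), gamma' = (0.666667, -0.500000); Gamma_uuu = 0.766792, Gamma_uuv = 0.000000, Gamma_uvv = -0.575094, Gamma_vuu = -0.535987, Gamma_vuv = 0.000000, Gamma_vvv = 0.401990
step 0: V^u = 0.1250, V^v = 1.0000
step 1: k1 = (0.398838, -0.275513), k2 = (0.190430, -0.133075), k3 = (0.217921, -0.152286), k4 = (0.067566, -0.047510); V <- V + (h/6)(k1 + 2k2 + 2k3 + k4): V^u = 0.1785, V^v = 0.9628
step 2: k1 = (0.068494, -0.048162), k2 = (-0.035680, 0.025164), k3 = (-0.025951, 0.018303), k4 = (-0.108357, 0.076487); V <- V + (h/6)(k1 + 2k2 + 2k3 + k4): V^u = 0.1717, V^v = 0.9676
step 3: k1 = (-0.108162, 0.076350), k2 = (-0.174418, 0.123030), k3 = (-0.170015, 0.119924), k4 = (-0.228626, 0.160948); V <- V + (h/6)(k1 + 2k2 + 2k3 + k4): V^u = 0.1289, V^v = 0.9977
step 4: k1 = (-0.228520, 0.160874), k2 = (-0.281870, 0.197825), k3 = (-0.279359, 0.196063), k4 = (-0.331186, 0.231499); V <- V + (h/6)(k1 + 2k2 + 2k3 + k4): V^u = 0.0588, V^v = 1.0469

Answer: V^u = 0.0588, V^v = 1.0469


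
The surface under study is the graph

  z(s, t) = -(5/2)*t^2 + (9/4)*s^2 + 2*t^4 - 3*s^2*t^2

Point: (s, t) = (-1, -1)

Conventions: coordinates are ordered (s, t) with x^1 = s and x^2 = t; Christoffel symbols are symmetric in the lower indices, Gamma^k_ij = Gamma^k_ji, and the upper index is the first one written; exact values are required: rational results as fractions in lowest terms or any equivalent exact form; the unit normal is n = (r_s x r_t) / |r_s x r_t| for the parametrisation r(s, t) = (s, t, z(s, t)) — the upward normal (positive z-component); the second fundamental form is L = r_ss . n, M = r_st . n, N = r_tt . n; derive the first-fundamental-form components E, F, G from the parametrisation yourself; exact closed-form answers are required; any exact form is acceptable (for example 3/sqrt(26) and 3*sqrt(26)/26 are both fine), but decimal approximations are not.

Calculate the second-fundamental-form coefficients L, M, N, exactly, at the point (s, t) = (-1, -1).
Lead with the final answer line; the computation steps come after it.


Answer: L = -3/7, M = -24/7, N = 26/7

z_s = 3/2, z_t = 3, z_ss = -3/2, z_st = -12, z_tt = 13
E = 13/4, F = 9/2, G = 10; answer radicand W^2 = 49/4
unnormalised second-form numerators: l = -3/2, m = -12, n = 13; L = l/sqrt(49/4), and similarly M = m/sqrt(W^2), N = n/sqrt(W^2)


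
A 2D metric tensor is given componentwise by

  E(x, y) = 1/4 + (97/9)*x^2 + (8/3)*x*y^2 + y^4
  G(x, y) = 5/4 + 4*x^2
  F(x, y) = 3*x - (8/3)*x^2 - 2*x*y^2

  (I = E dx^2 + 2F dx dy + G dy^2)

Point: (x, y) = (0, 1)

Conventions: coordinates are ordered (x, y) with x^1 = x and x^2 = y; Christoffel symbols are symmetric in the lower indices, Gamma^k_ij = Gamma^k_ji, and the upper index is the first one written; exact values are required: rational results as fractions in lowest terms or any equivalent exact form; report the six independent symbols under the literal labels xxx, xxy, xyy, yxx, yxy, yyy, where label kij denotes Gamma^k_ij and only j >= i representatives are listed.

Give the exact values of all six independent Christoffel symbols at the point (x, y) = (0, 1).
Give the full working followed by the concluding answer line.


E = 5/4, F = 0, G = 5/4 at the point
E_x = 8/3, E_y = 4, F_x = 1, F_y = 0, G_x = 0, G_y = 0
EG - F^2 = 25/16;  g^inv = (16/25) * [[5/4, 0], [0, 5/4]]
first-kind symbols [ij,l] = (1/2)(d_i g_jl + d_j g_il - d_l g_ij): [xx,x] = E_x/2 = 4/3, [xx,y] = F_x - E_y/2 = -1, [xy,x] = E_y/2 = 2, [xy,y] = G_x/2 = 0, [yy,x] = F_y - G_x/2 = 0, [yy,y] = G_y/2 = 0
Gamma^x_ij = (G*[ij,x] - F*[ij,y])/(EG - F^2), Gamma^y_ij = (E*[ij,y] - F*[ij,x])/(EG - F^2)

Answer: Gamma_xxx = 16/15, Gamma_xxy = 8/5, Gamma_xyy = 0, Gamma_yxx = -4/5, Gamma_yxy = 0, Gamma_yyy = 0


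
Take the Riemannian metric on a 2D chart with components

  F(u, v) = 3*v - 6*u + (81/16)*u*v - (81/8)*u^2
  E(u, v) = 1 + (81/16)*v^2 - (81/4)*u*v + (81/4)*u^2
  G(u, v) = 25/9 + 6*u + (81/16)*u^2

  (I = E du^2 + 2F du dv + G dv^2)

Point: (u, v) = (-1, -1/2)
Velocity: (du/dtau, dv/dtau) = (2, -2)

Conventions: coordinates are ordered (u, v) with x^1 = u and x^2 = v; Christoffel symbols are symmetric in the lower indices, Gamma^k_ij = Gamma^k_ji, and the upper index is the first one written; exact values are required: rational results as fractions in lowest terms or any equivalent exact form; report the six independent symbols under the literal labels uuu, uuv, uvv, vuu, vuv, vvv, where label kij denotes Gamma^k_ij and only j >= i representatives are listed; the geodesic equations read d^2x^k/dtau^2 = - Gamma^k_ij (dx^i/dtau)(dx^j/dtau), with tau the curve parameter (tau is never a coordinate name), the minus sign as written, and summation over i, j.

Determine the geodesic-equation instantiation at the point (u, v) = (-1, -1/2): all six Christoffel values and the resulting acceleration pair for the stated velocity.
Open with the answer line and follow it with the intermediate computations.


Answer: Gamma_uuu = -8748/7621, Gamma_uuv = 4374/7621, Gamma_uvv = 0, Gamma_vuu = 2376/7621, Gamma_vuv = -1188/7621, Gamma_vvv = 0; accelerations (d^2u/dtau^2, d^2v/dtau^2) = (69984/7621, -19008/7621)

E = 793/64, F = -99/32, G = 265/144 at the point
E_u = -243/8, E_v = 243/16, F_u = 375/32, F_v = -33/16, G_u = -33/8, G_v = 0
EG - F^2 = 7621/576;  g^inv = (576/7621) * [[265/144, 99/32], [99/32, 793/64]]
first-kind symbols [ij,l] = (1/2)(d_i g_jl + d_j g_il - d_l g_ij): [uu,u] = E_u/2 = -243/16, [uu,v] = F_u - E_v/2 = 33/8, [uv,u] = E_v/2 = 243/32, [uv,v] = G_u/2 = -33/16, [vv,u] = F_v - G_u/2 = 0, [vv,v] = G_v/2 = 0
Gamma^u_ij = (G*[ij,u] - F*[ij,v])/(EG - F^2), Gamma^v_ij = (E*[ij,v] - F*[ij,u])/(EG - F^2)
Gamma_uuu = -8748/7621, Gamma_uuv = 4374/7621, Gamma_uvv = 0, Gamma_vuu = 2376/7621, Gamma_vuv = -1188/7621, Gamma_vvv = 0
d^2u/dtau^2 = -(Gamma_uuu*(2)^2 + 2*Gamma_uuv*(2)*(-2) + Gamma_uvv*(-2)^2) = 69984/7621
d^2v/dtau^2 = -(Gamma_vuu*(2)^2 + 2*Gamma_vuv*(2)*(-2) + Gamma_vvv*(-2)^2) = -19008/7621


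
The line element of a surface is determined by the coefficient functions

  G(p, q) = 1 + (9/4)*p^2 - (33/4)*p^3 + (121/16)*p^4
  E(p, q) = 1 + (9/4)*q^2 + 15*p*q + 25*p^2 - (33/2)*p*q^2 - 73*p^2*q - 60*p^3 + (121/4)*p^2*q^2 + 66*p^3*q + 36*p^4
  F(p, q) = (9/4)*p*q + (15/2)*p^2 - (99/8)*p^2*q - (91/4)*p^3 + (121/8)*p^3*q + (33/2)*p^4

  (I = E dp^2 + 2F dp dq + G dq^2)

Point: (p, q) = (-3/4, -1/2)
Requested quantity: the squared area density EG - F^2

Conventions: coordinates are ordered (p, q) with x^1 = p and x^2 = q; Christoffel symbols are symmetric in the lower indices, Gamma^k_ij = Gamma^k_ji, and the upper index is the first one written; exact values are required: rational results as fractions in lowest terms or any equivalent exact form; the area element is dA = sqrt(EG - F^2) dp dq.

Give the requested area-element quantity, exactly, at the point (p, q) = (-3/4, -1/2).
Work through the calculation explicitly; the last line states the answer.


E = 25537/256, F = 27189/1024, G = 33337/4096; EG - F^2 = 437833/4096

Answer: EG - F^2 = 437833/4096
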